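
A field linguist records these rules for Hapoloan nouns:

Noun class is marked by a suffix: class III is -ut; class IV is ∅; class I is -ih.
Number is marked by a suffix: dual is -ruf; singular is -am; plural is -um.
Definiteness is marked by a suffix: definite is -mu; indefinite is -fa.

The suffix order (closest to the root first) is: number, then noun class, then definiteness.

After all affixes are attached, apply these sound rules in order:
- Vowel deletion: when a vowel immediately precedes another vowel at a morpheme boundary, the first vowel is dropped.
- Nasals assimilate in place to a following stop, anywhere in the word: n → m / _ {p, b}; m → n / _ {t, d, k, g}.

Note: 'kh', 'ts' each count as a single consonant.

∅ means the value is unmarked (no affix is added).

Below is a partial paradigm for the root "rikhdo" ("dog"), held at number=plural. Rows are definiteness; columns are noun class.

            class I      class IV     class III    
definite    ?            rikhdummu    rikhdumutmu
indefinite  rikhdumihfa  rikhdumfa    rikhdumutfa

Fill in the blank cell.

rikhdumihmu

Attach number plural -um → rikhdoum.
Attach noun class class I -ih → rikhdoumih.
Attach definiteness definite -mu → rikhdoumihmu.
Apply vowel deletion: rikhdoumihmu → rikhdumihmu.
Nasal assimilation: no change.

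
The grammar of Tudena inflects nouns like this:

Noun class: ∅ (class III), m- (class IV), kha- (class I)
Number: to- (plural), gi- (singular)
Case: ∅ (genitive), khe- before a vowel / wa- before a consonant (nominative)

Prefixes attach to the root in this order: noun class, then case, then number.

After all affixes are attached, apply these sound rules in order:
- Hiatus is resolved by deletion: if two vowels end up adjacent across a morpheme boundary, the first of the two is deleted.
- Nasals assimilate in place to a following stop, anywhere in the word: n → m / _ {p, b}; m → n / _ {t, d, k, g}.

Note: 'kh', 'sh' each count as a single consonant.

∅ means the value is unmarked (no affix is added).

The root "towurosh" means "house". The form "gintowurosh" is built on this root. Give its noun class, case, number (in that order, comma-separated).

Segment: gi-m-towurosh.
noun class: m- → class IV.
case: ∅ → genitive.
number: gi- → singular.

class IV, genitive, singular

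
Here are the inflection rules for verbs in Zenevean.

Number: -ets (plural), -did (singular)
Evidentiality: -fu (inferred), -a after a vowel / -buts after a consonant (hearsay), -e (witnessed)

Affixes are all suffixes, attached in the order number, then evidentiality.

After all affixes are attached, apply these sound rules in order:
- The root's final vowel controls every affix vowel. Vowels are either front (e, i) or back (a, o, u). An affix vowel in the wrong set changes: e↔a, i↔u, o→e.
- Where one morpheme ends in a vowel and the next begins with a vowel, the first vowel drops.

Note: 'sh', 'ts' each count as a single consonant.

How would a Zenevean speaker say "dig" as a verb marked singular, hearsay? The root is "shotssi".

Attach number singular -did → shotssidid.
Attach evidentiality hearsay -buts (after consonant 'd') → shotssididbuts.
Apply vowel harmony: shotssididbuts → shotssididbits.
Vowel deletion: no change.

shotssididbits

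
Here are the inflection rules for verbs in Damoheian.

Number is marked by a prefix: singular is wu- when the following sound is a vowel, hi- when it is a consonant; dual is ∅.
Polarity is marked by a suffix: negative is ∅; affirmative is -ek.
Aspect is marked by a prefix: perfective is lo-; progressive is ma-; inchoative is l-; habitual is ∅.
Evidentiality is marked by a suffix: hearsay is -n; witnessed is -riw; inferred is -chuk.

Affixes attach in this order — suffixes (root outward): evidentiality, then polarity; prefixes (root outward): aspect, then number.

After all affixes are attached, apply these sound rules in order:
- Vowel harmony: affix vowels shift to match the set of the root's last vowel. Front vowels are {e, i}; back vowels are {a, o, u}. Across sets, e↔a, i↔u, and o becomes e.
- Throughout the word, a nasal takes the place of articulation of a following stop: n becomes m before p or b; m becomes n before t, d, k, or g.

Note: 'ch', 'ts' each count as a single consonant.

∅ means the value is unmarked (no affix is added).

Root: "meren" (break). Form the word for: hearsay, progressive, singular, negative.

himemerenn

Attach aspect progressive ma- → mameren.
Attach evidentiality hearsay -n → mamerenn.
polarity = negative: zero marking, form stays mamerenn.
Attach number singular hi- (before consonant 'm') → himamerenn.
Apply vowel harmony: himamerenn → himemerenn.
Nasal assimilation: no change.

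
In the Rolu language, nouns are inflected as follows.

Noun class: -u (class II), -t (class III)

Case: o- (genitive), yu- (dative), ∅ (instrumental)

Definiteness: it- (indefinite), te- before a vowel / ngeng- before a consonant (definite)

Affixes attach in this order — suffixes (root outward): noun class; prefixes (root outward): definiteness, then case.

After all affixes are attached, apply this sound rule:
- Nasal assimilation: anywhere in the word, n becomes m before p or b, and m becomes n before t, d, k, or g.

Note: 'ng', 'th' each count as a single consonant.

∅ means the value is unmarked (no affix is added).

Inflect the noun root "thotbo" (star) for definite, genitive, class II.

ongengthotbou

Attach definiteness definite ngeng- (before consonant 'th') → ngengthotbo.
Attach noun class class II -u → ngengthotbou.
Attach case genitive o- → ongengthotbou.
Nasal assimilation: no change.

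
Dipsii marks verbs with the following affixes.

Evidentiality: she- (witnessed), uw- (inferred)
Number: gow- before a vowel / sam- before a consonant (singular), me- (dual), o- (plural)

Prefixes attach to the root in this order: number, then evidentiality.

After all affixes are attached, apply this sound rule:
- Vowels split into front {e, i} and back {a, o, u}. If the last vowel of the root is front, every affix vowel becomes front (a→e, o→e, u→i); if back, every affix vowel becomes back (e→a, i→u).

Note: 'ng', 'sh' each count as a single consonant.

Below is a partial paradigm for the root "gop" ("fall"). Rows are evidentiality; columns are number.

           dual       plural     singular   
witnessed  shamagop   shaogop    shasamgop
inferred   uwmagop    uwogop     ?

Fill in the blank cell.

uwsamgop

Attach number singular sam- (before consonant 'g') → samgop.
Attach evidentiality inferred uw- → uwsamgop.
Vowel harmony: no change.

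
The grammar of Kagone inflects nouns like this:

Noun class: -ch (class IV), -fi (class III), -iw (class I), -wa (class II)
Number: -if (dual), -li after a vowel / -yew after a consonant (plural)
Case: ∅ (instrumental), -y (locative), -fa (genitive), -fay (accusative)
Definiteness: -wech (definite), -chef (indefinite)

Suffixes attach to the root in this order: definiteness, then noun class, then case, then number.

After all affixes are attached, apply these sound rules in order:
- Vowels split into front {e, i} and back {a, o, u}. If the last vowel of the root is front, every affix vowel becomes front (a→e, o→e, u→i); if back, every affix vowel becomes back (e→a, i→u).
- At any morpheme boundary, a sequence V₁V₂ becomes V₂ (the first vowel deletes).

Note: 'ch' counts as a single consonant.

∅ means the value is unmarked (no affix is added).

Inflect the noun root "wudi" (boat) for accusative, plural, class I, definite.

Attach definiteness definite -wech → wudiwech.
Attach noun class class I -iw → wudiwechiw.
Attach case accusative -fay → wudiwechiwfay.
Attach number plural -yew (after consonant 'y') → wudiwechiwfayyew.
Apply vowel harmony: wudiwechiwfayyew → wudiwechiwfeyyew.
Vowel deletion: no change.

wudiwechiwfeyyew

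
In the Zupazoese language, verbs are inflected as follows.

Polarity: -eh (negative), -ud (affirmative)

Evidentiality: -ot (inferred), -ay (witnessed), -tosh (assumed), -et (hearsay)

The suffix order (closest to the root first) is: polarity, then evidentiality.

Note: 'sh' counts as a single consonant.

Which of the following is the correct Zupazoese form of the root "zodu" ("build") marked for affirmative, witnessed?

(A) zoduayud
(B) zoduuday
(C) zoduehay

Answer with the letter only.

B

Attach polarity affirmative -ud → zoduud.
Attach evidentiality witnessed -ay → zoduuday.
So the correct form is zoduuday, option (B).
(A) zoduayud is wrong: it has the affixes in the wrong order.
(C) zoduehay is wrong: it uses negative instead of affirmative for polarity.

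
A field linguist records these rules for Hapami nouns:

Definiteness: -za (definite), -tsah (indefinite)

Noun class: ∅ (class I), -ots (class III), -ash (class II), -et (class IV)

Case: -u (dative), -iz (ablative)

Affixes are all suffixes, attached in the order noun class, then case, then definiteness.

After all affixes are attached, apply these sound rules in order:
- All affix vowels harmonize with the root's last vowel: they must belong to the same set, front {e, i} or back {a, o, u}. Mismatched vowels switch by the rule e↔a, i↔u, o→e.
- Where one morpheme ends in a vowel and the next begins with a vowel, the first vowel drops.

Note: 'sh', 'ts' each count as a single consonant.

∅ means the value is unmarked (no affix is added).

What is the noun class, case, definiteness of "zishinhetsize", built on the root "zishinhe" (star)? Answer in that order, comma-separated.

class III, dative, definite

Segment: zishinhe-ots-u-za.
noun class: -ots → class III.
case: -u → dative.
definiteness: -za → definite.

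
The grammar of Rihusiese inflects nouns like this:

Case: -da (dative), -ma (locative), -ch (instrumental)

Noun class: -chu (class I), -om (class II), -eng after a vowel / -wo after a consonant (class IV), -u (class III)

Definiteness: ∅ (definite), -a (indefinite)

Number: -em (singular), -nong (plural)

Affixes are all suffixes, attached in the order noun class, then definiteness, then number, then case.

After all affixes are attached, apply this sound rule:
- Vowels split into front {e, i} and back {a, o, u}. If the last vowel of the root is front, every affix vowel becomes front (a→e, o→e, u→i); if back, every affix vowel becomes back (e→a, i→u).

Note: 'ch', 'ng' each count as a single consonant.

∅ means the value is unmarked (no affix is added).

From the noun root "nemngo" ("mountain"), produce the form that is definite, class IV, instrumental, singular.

nemngoangamch

Attach noun class class IV -eng (after vowel 'o') → nemngoeng.
definiteness = definite: zero marking, form stays nemngoeng.
Attach number singular -em → nemngoengem.
Attach case instrumental -ch → nemngoengemch.
Apply vowel harmony: nemngoengemch → nemngoangamch.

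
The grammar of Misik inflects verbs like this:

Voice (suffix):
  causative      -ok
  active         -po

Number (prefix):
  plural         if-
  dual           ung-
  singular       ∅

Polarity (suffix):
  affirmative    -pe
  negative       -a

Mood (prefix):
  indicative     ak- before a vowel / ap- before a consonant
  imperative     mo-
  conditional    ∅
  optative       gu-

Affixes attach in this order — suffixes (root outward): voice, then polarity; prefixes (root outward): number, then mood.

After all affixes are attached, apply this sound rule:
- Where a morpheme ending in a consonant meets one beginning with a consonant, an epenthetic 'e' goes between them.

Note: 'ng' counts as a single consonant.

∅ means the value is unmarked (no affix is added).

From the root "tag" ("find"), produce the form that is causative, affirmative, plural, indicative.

akifetagokepe

Attach number plural if- → iftag.
Attach voice causative -ok → iftagok.
Attach polarity affirmative -pe → iftagokpe.
Attach mood indicative ak- (before vowel 'i') → akiftagokpe.
Apply epenthesis: akiftagokpe → akifetagokepe.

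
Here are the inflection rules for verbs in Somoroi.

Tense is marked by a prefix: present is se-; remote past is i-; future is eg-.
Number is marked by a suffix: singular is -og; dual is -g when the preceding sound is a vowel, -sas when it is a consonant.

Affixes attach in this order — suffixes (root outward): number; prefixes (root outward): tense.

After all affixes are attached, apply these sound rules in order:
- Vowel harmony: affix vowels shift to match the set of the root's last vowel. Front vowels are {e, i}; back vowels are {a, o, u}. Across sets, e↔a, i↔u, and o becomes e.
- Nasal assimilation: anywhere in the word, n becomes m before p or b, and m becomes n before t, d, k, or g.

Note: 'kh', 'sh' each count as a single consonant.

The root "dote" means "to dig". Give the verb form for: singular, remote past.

Attach tense remote past i- → idote.
Attach number singular -og → idoteog.
Apply vowel harmony: idoteog → idoteeg.
Nasal assimilation: no change.

idoteeg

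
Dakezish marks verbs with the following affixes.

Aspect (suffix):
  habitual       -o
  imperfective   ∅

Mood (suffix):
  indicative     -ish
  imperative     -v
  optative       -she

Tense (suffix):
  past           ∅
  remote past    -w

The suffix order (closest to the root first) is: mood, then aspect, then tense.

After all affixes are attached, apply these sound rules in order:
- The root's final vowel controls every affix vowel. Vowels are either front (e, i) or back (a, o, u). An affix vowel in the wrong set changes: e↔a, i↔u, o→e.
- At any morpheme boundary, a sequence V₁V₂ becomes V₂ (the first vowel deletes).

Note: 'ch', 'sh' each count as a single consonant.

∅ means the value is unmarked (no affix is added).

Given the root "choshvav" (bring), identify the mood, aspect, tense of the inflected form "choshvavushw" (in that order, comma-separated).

Segment: choshvav-ish-w.
mood: -ish → indicative.
aspect: ∅ → imperfective.
tense: -w → remote past.

indicative, imperfective, remote past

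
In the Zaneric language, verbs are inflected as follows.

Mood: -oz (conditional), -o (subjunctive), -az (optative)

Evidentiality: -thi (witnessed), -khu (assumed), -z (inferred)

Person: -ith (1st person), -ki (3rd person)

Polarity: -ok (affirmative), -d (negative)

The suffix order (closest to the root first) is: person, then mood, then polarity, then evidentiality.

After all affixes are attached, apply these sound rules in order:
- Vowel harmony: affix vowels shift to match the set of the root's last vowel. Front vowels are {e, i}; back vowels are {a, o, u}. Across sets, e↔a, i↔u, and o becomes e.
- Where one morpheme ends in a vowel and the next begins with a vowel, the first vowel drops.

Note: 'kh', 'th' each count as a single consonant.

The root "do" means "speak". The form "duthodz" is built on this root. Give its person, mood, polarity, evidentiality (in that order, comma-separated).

1st person, subjunctive, negative, inferred

Segment: do-ith-o-d-z.
person: -ith → 1st person.
mood: -o → subjunctive.
polarity: -d → negative.
evidentiality: -z → inferred.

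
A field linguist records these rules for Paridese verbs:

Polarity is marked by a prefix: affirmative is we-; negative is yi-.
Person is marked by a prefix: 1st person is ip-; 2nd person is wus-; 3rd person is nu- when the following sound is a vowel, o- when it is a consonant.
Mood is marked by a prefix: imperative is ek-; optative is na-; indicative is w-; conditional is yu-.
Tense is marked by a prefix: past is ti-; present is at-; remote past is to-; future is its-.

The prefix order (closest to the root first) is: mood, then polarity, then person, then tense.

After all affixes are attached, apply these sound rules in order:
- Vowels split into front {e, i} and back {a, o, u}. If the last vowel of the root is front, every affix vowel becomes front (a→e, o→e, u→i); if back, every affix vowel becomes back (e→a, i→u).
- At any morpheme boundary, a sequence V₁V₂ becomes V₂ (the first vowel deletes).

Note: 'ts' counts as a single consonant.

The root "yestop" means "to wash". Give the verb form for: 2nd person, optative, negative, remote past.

Attach mood optative na- → nayestop.
Attach polarity negative yi- → yinayestop.
Attach person 2nd person wus- → wusyinayestop.
Attach tense remote past to- → towusyinayestop.
Apply vowel harmony: towusyinayestop → towusyunayestop.
Vowel deletion: no change.

towusyunayestop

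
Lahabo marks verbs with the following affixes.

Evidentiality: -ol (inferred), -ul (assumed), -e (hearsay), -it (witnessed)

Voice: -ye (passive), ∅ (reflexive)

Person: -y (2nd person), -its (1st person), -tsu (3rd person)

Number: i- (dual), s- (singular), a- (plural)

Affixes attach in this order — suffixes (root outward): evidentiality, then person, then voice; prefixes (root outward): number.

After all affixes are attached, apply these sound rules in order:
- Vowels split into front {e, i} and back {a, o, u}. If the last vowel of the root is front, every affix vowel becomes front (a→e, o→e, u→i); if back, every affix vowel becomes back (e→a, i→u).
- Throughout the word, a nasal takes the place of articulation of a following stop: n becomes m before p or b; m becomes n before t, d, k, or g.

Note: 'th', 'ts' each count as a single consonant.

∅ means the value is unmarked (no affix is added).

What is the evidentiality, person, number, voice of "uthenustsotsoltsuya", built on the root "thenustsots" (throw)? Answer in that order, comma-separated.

Segment: i-thenustsots-ol-tsu-ye.
evidentiality: -ol → inferred.
person: -tsu → 3rd person.
number: i- → dual.
voice: -ye → passive.

inferred, 3rd person, dual, passive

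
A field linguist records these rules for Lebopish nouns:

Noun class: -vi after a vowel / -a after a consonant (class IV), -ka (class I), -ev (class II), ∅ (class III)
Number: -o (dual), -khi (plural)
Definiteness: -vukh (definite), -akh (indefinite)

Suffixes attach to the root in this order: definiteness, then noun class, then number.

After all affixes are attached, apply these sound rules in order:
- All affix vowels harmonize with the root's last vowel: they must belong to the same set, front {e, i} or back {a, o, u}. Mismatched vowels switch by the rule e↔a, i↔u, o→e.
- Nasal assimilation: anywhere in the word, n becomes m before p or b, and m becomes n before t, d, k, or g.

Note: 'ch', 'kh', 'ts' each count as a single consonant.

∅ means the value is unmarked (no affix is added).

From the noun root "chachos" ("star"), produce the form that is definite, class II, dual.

Attach definiteness definite -vukh → chachosvukh.
Attach noun class class II -ev → chachosvukhev.
Attach number dual -o → chachosvukhevo.
Apply vowel harmony: chachosvukhevo → chachosvukhavo.
Nasal assimilation: no change.

chachosvukhavo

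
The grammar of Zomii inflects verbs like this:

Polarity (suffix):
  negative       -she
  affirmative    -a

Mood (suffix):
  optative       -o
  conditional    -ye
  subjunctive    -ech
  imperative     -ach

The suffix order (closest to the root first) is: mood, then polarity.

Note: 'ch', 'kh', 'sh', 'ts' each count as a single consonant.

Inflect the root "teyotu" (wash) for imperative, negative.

Attach mood imperative -ach → teyotuach.
Attach polarity negative -she → teyotuachshe.

teyotuachshe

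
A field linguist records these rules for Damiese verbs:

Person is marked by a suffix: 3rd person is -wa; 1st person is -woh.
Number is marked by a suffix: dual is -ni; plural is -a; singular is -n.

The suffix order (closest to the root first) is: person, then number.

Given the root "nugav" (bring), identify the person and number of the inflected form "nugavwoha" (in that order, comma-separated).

1st person, plural

Segment: nugav-woh-a.
person: -woh → 1st person.
number: -a → plural.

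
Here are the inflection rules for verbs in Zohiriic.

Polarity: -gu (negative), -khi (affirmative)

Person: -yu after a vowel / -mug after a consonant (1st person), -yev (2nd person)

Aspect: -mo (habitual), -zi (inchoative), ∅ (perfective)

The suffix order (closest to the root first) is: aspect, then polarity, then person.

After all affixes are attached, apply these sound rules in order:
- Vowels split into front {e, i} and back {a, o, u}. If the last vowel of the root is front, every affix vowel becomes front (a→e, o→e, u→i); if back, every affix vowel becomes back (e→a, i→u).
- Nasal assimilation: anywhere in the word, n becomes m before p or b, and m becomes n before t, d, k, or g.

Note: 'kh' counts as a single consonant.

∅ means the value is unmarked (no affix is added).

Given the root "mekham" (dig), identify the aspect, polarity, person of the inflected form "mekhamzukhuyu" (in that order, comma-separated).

Segment: mekham-zi-khi-yu.
aspect: -zi → inchoative.
polarity: -khi → affirmative.
person: -yu/mug → 1st person.

inchoative, affirmative, 1st person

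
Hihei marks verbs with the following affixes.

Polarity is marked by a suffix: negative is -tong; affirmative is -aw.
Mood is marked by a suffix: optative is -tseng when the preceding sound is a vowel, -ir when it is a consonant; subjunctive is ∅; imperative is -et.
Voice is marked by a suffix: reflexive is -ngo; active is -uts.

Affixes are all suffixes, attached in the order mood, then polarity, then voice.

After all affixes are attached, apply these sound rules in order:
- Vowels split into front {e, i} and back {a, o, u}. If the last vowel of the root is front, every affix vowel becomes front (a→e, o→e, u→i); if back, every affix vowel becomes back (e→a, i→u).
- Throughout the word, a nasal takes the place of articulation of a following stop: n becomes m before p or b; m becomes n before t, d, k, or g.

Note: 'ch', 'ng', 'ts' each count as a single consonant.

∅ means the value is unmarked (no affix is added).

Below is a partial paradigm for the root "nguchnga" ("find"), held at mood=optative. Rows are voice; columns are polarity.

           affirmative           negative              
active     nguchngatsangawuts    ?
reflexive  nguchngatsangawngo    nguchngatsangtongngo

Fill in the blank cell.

nguchngatsangtonguts

Attach mood optative -tseng (after vowel 'a') → nguchngatseng.
Attach polarity negative -tong → nguchngatsengtong.
Attach voice active -uts → nguchngatsengtonguts.
Apply vowel harmony: nguchngatsengtonguts → nguchngatsangtonguts.
Nasal assimilation: no change.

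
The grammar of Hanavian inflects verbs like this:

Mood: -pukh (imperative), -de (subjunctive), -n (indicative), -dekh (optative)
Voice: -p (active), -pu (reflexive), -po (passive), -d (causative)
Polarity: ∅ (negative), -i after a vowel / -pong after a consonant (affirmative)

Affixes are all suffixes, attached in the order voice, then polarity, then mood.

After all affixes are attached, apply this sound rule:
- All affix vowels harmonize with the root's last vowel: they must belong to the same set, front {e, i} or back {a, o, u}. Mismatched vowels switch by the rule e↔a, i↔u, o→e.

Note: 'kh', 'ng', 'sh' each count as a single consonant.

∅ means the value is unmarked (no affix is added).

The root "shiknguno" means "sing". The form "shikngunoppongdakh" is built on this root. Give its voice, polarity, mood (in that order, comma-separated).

Segment: shiknguno-p-pong-dekh.
voice: -p → active.
polarity: -i/pong → affirmative.
mood: -dekh → optative.

active, affirmative, optative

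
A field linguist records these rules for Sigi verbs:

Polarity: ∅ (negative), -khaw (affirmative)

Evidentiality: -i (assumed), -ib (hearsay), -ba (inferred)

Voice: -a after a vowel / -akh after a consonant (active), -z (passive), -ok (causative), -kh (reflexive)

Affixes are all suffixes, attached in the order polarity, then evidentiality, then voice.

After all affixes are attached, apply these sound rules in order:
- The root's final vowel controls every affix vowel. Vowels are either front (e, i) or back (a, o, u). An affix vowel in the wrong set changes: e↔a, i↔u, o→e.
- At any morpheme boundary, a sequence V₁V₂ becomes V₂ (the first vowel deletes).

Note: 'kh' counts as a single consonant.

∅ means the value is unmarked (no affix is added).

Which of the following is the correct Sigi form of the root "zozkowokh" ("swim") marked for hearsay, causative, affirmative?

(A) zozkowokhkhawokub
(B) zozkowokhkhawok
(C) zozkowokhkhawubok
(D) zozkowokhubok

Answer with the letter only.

C

Attach polarity affirmative -khaw → zozkowokhkhaw.
Attach evidentiality hearsay -ib → zozkowokhkhawib.
Attach voice causative -ok → zozkowokhkhawibok.
Apply vowel harmony: zozkowokhkhawibok → zozkowokhkhawubok.
Vowel deletion: no change.
So the correct form is zozkowokhkhawubok, option (C).
(D) zozkowokhubok is wrong: it uses negative instead of affirmative for polarity.
(A) zozkowokhkhawokub is wrong: it has the affixes in the wrong order.
(B) zozkowokhkhawok is wrong: it uses assumed instead of hearsay for evidentiality.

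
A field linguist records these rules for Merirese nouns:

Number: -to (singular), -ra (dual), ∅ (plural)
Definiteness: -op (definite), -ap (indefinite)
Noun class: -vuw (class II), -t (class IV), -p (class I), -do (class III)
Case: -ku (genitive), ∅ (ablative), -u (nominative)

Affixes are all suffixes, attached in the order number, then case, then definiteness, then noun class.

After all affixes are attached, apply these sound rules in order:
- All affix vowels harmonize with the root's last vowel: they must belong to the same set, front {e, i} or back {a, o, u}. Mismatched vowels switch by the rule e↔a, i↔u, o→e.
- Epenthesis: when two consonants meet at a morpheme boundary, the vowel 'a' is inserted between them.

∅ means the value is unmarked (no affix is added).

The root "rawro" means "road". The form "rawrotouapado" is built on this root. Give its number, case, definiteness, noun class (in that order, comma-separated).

Segment: rawro-to-u-ap-do.
number: -to → singular.
case: -u → nominative.
definiteness: -ap → indefinite.
noun class: -do → class III.

singular, nominative, indefinite, class III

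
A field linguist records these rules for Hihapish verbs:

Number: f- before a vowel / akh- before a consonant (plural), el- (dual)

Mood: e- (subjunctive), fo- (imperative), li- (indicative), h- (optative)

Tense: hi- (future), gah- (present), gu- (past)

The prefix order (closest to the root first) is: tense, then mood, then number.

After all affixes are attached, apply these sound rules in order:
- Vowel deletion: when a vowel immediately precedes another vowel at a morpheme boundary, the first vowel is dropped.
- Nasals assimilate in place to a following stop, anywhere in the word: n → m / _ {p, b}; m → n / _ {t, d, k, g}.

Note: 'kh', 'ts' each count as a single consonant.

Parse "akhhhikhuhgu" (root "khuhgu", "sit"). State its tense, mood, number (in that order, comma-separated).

future, optative, plural

Segment: akh-h-hi-khuhgu.
tense: hi- → future.
mood: h- → optative.
number: f/akh- → plural.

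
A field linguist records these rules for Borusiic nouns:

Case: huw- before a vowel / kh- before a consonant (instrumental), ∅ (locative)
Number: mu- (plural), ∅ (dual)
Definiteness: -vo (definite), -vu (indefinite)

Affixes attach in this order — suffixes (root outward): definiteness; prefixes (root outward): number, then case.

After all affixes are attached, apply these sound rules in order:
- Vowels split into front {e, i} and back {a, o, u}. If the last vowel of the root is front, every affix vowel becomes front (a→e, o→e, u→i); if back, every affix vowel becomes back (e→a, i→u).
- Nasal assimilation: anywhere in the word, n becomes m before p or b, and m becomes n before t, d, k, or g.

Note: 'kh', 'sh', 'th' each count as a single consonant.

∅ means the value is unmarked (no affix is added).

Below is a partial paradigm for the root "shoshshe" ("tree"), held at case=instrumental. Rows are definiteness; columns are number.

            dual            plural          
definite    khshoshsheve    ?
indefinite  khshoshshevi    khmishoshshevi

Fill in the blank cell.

Attach number plural mu- → mushoshshe.
Attach definiteness definite -vo → mushoshshevo.
Attach case instrumental kh- (before consonant 'm') → khmushoshshevo.
Apply vowel harmony: khmushoshshevo → khmishoshsheve.
Nasal assimilation: no change.

khmishoshsheve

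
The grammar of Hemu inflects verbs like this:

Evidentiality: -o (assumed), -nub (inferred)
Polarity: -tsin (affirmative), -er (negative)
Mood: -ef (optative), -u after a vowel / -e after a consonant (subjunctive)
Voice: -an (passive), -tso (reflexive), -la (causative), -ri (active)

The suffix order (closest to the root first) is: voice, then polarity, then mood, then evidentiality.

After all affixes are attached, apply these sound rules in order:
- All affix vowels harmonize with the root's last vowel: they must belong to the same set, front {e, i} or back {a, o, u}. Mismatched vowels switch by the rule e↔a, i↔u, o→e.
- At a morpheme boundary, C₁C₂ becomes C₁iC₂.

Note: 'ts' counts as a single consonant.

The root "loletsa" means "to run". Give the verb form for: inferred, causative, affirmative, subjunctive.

loletsalatsunanub

Attach voice causative -la → loletsala.
Attach polarity affirmative -tsin → loletsalatsin.
Attach mood subjunctive -e (after consonant 'n') → loletsalatsine.
Attach evidentiality inferred -nub → loletsalatsinenub.
Apply vowel harmony: loletsalatsinenub → loletsalatsunanub.
Epenthesis: no change.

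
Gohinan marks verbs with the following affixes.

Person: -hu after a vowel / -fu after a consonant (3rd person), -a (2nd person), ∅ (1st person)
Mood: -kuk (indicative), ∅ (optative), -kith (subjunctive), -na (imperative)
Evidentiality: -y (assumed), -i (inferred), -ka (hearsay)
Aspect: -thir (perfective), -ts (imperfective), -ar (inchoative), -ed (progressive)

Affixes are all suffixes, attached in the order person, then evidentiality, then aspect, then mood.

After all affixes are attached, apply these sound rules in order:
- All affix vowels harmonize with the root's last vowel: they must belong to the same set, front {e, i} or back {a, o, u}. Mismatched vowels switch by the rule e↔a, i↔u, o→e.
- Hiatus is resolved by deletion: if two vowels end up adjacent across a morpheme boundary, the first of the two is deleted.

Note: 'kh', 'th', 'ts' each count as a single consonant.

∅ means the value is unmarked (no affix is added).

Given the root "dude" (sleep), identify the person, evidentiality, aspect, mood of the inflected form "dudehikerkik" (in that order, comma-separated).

3rd person, hearsay, inchoative, indicative

Segment: dude-hu-ka-ar-kuk.
person: -hu/fu → 3rd person.
evidentiality: -ka → hearsay.
aspect: -ar → inchoative.
mood: -kuk → indicative.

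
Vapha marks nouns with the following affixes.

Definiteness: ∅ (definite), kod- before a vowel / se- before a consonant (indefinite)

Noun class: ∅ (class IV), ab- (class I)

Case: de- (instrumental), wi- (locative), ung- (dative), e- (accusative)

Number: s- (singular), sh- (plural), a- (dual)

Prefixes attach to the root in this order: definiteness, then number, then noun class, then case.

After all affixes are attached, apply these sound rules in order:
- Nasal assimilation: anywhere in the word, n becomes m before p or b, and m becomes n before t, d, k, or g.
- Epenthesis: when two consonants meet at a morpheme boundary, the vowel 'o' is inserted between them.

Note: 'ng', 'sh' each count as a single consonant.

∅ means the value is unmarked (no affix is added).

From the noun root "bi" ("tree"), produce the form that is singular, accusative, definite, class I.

eabosobi

definiteness = definite: zero marking, form stays bi.
Attach number singular s- → sbi.
Attach noun class class I ab- → absbi.
Attach case accusative e- → eabsbi.
Nasal assimilation: no change.
Apply epenthesis: eabsbi → eabosobi.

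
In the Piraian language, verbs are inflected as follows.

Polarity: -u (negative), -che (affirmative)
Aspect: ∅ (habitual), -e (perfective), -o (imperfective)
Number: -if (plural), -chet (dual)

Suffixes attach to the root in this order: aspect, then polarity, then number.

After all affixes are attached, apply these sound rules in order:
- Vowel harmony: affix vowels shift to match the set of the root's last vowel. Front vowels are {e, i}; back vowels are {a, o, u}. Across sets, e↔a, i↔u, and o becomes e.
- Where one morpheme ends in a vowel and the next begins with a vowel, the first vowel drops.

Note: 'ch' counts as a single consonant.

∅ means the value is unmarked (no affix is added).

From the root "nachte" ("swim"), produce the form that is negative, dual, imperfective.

nachtichet

Attach aspect imperfective -o → nachteo.
Attach polarity negative -u → nachteou.
Attach number dual -chet → nachteouchet.
Apply vowel harmony: nachteouchet → nachteeichet.
Apply vowel deletion: nachteeichet → nachtichet.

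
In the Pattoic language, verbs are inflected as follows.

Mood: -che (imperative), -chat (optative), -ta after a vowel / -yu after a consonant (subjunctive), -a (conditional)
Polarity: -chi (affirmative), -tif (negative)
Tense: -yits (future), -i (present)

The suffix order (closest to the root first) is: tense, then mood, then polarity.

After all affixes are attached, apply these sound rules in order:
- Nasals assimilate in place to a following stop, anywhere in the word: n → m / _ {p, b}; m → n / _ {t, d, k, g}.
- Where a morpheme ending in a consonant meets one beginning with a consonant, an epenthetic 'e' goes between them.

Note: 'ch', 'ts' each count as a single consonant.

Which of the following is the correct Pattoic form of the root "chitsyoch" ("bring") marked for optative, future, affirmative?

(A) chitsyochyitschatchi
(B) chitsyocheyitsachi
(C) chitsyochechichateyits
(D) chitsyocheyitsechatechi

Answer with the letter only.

Attach tense future -yits → chitsyochyits.
Attach mood optative -chat → chitsyochyitschat.
Attach polarity affirmative -chi → chitsyochyitschatchi.
Nasal assimilation: no change.
Apply epenthesis: chitsyochyitschatchi → chitsyocheyitsechatechi.
So the correct form is chitsyocheyitsechatechi, option (D).
(A) chitsyochyitschatchi is wrong: it fails to apply the sound rule(s).
(B) chitsyocheyitsachi is wrong: it uses conditional instead of optative for mood.
(C) chitsyochechichateyits is wrong: it has the affixes in the wrong order.

D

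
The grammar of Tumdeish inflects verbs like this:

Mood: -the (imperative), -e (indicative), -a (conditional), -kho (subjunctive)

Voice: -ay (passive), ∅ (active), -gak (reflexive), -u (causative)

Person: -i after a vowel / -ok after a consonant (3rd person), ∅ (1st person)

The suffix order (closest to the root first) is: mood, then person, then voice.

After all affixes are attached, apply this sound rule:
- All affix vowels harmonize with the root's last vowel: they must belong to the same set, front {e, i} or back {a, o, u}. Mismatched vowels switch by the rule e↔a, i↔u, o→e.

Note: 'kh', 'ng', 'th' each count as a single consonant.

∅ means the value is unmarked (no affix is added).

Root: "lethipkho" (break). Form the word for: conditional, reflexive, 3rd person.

Attach mood conditional -a → lethipkhoa.
Attach person 3rd person -i (after vowel 'a') → lethipkhoai.
Attach voice reflexive -gak → lethipkhoaigak.
Apply vowel harmony: lethipkhoaigak → lethipkhoaugak.

lethipkhoaugak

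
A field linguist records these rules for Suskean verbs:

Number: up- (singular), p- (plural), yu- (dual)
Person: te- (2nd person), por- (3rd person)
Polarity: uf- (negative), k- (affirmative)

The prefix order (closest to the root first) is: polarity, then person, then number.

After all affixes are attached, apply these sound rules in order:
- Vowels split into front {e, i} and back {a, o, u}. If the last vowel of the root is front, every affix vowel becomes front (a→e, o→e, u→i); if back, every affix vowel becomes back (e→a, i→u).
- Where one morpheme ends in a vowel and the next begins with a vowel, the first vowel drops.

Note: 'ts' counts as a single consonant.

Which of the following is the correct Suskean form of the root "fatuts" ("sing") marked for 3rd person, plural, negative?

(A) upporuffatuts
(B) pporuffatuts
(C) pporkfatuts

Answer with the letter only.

B

Attach polarity negative uf- → uffatuts.
Attach person 3rd person por- → poruffatuts.
Attach number plural p- → pporuffatuts.
Vowel harmony: no change.
Vowel deletion: no change.
So the correct form is pporuffatuts, option (B).
(C) pporkfatuts is wrong: it uses affirmative instead of negative for polarity.
(A) upporuffatuts is wrong: it uses singular instead of plural for number.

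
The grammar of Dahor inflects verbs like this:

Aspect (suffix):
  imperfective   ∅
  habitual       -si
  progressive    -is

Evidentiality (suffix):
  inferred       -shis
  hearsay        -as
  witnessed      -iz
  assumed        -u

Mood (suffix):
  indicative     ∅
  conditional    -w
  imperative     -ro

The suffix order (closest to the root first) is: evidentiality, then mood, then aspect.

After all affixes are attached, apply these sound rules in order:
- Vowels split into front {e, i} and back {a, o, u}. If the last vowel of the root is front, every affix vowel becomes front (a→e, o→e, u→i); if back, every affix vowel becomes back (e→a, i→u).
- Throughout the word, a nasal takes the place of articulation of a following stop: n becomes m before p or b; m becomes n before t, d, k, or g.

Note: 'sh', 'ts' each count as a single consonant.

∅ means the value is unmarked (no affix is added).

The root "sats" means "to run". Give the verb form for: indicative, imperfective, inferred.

Attach evidentiality inferred -shis → satsshis.
mood = indicative: zero marking, form stays satsshis.
aspect = imperfective: zero marking, form stays satsshis.
Apply vowel harmony: satsshis → satsshus.
Nasal assimilation: no change.

satsshus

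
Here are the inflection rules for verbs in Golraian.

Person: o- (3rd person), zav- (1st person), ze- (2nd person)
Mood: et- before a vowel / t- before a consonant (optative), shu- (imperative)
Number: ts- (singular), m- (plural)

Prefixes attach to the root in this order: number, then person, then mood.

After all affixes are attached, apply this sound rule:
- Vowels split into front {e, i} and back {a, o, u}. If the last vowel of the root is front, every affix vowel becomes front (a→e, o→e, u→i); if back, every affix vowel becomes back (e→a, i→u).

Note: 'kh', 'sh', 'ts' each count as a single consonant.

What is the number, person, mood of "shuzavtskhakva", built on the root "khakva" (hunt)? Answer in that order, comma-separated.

singular, 1st person, imperative

Segment: shu-zav-ts-khakva.
number: ts- → singular.
person: zav- → 1st person.
mood: shu- → imperative.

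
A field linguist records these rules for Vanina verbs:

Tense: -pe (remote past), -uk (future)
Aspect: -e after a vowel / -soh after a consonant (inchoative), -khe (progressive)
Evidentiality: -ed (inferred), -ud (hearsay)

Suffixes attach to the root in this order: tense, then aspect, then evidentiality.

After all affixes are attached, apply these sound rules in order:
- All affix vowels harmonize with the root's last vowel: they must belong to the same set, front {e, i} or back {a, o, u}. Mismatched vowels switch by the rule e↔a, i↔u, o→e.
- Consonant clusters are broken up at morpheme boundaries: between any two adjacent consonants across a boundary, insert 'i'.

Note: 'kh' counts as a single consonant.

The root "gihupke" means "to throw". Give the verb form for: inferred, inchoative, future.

Attach tense future -uk → gihupkeuk.
Attach aspect inchoative -soh (after consonant 'k') → gihupkeuksoh.
Attach evidentiality inferred -ed → gihupkeuksohed.
Apply vowel harmony: gihupkeuksohed → gihupkeiksehed.
Apply epenthesis: gihupkeiksehed → gihupkeikisehed.

gihupkeikisehed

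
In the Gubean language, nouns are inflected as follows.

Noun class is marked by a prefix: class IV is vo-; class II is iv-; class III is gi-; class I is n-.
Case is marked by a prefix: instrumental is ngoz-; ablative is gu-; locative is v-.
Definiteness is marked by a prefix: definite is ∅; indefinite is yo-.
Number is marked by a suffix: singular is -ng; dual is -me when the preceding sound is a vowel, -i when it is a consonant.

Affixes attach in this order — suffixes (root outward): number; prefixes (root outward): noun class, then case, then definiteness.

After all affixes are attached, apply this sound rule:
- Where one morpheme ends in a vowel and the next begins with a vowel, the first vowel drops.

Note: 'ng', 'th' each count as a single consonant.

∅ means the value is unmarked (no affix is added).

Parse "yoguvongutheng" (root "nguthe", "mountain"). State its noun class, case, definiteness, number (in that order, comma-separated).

Segment: yo-gu-vo-nguthe-ng.
noun class: vo- → class IV.
case: gu- → ablative.
definiteness: yo- → indefinite.
number: -ng → singular.

class IV, ablative, indefinite, singular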